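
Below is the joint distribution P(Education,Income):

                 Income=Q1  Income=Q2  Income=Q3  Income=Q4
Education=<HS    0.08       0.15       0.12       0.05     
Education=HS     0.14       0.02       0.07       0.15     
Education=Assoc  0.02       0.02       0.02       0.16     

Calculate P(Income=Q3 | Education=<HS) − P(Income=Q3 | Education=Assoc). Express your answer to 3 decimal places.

P(Education=<HS) = 0.08 + 0.15 + 0.12 + 0.05 = 0.40; P(Income=Q3 | Education=<HS) = 0.12/0.40 = 0.3000.
P(Education=Assoc) = 0.02 + 0.02 + 0.02 + 0.16 = 0.22; P(Income=Q3 | Education=Assoc) = 0.02/0.22 = 0.0909.
Difference = 0.209.

0.209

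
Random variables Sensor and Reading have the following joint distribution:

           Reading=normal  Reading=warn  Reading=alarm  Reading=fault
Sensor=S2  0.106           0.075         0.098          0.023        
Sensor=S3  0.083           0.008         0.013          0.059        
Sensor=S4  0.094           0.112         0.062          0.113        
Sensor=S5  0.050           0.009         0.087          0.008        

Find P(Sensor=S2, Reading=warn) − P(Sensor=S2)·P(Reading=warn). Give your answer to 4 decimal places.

0.0134

P(Sensor=S2) = 0.106 + 0.075 + 0.098 + 0.023 = 0.302.
P(Reading=warn) = 0.075 + 0.008 + 0.112 + 0.009 = 0.204.
P(Sensor=S2, Reading=warn) − P(Sensor=S2)P(Reading=warn) = 0.075 − 0.302×0.204 = 0.0134.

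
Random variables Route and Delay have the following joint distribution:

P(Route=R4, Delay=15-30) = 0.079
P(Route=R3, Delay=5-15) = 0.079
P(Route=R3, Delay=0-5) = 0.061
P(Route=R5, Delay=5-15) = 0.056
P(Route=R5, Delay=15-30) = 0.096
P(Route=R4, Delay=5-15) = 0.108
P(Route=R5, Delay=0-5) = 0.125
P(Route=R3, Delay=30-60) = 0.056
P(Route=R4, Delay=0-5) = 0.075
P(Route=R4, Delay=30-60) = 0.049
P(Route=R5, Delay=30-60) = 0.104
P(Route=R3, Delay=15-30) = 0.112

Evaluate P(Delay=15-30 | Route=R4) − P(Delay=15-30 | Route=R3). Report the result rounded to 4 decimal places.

-0.1096

P(Route=R4) = 0.075 + 0.108 + 0.079 + 0.049 = 0.311; P(Delay=15-30 | Route=R4) = 0.079/0.311 = 0.25402.
P(Route=R3) = 0.061 + 0.079 + 0.112 + 0.056 = 0.308; P(Delay=15-30 | Route=R3) = 0.112/0.308 = 0.36364.
Difference = -0.1096.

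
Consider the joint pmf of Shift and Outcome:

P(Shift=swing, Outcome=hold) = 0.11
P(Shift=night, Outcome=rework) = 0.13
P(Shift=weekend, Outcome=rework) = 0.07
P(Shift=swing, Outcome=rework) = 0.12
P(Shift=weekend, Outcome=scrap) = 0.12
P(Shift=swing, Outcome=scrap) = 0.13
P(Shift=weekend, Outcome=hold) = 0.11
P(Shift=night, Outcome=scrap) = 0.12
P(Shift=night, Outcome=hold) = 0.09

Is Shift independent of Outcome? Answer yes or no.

no

P(Shift=weekend) = 0.30 and P(Outcome=rework) = 0.32, so their product is 0.0960, but P(Shift=weekend, Outcome=rework) = 0.07. Since these differ, Shift and Outcome are not independent.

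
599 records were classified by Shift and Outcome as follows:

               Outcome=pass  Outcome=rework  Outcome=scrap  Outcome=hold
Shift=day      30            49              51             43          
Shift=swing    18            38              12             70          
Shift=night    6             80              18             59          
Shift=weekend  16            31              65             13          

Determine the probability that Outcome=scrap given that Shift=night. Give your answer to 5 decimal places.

Total with Shift=night: 6 + 80 + 18 + 59 = 163.
P(Outcome=scrap | Shift=night) = 18/163 = 0.11043.

0.11043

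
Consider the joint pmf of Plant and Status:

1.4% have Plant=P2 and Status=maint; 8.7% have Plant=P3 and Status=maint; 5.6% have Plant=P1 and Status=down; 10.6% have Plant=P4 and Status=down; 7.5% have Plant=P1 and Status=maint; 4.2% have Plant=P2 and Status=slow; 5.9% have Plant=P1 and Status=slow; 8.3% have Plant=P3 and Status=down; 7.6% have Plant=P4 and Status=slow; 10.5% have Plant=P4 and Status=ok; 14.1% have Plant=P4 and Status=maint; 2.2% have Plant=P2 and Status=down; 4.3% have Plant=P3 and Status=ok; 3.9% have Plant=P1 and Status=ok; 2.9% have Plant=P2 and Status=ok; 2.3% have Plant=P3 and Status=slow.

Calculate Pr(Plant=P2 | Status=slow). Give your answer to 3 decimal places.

P(Status=slow) = 0.059 + 0.042 + 0.023 + 0.076 = 0.200.
P(Plant=P2 | Status=slow) = 0.042/0.200 = 0.210.

0.210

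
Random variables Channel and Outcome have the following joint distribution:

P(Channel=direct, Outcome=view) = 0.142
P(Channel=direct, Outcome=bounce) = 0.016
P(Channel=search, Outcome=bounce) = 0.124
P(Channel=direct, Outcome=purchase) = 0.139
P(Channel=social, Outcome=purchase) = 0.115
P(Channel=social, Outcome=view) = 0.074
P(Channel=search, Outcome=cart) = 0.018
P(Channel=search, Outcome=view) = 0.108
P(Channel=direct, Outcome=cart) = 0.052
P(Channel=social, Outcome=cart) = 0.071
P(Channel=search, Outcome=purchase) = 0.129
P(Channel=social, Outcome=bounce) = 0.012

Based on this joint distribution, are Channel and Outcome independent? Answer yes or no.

P(Channel=search) = 0.379 and P(Outcome=bounce) = 0.152, so their product is 0.05761, but P(Channel=search, Outcome=bounce) = 0.124. Since these differ, Channel and Outcome are not independent.

no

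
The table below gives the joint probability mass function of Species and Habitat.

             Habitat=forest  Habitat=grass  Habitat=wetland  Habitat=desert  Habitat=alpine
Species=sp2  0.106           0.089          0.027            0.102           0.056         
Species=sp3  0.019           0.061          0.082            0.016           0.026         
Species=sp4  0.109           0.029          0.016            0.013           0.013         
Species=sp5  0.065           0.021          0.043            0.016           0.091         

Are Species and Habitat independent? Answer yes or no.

no

P(Species=sp4) = 0.180 and P(Habitat=forest) = 0.299, so their product is 0.05382, but P(Species=sp4, Habitat=forest) = 0.109. Since these differ, Species and Habitat are not independent.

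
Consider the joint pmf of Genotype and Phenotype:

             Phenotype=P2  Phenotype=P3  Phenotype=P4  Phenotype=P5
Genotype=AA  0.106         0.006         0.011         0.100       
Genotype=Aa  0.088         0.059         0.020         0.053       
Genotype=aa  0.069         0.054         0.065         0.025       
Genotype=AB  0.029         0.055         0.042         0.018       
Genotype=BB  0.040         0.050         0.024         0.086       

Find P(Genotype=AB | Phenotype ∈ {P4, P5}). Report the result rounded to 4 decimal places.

0.1351

P(Phenotype=P4) = 0.011 + 0.020 + 0.065 + 0.042 + 0.024 = 0.162.
P(Phenotype=P5) = 0.100 + 0.053 + 0.025 + 0.018 + 0.086 = 0.282.
P(Phenotype ∈ {P4, P5}) = 0.162 + 0.282 = 0.444; P(Genotype=AB, Phenotype ∈ {P4, P5}) = 0.042 + 0.018 = 0.060.
P(Genotype=AB | Phenotype ∈ {P4, P5}) = 0.060/0.444 = 0.1351.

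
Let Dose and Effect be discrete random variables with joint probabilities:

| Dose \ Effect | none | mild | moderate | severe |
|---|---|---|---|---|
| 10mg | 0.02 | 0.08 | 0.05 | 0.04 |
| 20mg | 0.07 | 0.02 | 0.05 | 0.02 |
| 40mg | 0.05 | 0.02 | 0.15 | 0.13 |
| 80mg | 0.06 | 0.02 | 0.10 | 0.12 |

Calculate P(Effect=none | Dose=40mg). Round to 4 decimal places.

P(Dose=40mg) = 0.05 + 0.02 + 0.15 + 0.13 = 0.35.
P(Effect=none | Dose=40mg) = 0.05/0.35 = 0.1429.

0.1429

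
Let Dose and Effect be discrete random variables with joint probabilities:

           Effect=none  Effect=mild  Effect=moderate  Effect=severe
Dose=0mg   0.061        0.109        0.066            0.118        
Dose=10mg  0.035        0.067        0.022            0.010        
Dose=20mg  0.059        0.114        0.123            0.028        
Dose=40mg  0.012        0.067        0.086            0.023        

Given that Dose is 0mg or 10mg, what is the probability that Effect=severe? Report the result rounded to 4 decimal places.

P(Dose=0mg) = 0.061 + 0.109 + 0.066 + 0.118 = 0.354.
P(Dose=10mg) = 0.035 + 0.067 + 0.022 + 0.010 = 0.134.
P(Dose ∈ {0mg, 10mg}) = 0.354 + 0.134 = 0.488; P(Effect=severe, Dose ∈ {0mg, 10mg}) = 0.118 + 0.010 = 0.128.
P(Effect=severe | Dose ∈ {0mg, 10mg}) = 0.128/0.488 = 0.2623.

0.2623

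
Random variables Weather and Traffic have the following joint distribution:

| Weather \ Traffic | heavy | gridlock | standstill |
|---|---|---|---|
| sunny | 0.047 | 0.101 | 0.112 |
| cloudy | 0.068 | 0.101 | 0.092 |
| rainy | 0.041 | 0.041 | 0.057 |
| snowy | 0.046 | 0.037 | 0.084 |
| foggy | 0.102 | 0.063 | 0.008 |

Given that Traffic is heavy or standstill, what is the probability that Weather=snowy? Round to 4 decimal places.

0.1979

P(Traffic=heavy) = 0.047 + 0.068 + 0.041 + 0.046 + 0.102 = 0.304.
P(Traffic=standstill) = 0.112 + 0.092 + 0.057 + 0.084 + 0.008 = 0.353.
P(Traffic ∈ {heavy, standstill}) = 0.304 + 0.353 = 0.657; P(Weather=snowy, Traffic ∈ {heavy, standstill}) = 0.046 + 0.084 = 0.130.
P(Weather=snowy | Traffic ∈ {heavy, standstill}) = 0.130/0.657 = 0.1979.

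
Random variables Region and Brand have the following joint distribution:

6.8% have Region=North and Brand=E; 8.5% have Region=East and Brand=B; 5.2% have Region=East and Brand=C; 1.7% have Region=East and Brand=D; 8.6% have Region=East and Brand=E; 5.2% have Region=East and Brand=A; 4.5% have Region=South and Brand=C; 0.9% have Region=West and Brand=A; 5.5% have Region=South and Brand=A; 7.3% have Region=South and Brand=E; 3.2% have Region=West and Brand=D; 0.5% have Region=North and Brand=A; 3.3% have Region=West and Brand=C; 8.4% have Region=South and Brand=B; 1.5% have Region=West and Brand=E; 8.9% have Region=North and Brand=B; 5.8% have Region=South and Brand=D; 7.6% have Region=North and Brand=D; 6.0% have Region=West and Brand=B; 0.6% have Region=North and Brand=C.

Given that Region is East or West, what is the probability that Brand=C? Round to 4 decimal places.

P(Region=East) = 0.052 + 0.085 + 0.052 + 0.017 + 0.086 = 0.292.
P(Region=West) = 0.009 + 0.060 + 0.033 + 0.032 + 0.015 = 0.149.
P(Region ∈ {East, West}) = 0.292 + 0.149 = 0.441; P(Brand=C, Region ∈ {East, West}) = 0.052 + 0.033 = 0.085.
P(Brand=C | Region ∈ {East, West}) = 0.085/0.441 = 0.1927.

0.1927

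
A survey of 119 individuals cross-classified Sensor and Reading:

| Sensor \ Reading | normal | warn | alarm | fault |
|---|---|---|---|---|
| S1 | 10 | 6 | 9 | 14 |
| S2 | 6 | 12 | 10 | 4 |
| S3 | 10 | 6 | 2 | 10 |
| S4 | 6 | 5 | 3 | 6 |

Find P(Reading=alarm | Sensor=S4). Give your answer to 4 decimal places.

0.1500

Total with Sensor=S4: 6 + 5 + 3 + 6 = 20.
P(Reading=alarm | Sensor=S4) = 3/20 = 0.1500.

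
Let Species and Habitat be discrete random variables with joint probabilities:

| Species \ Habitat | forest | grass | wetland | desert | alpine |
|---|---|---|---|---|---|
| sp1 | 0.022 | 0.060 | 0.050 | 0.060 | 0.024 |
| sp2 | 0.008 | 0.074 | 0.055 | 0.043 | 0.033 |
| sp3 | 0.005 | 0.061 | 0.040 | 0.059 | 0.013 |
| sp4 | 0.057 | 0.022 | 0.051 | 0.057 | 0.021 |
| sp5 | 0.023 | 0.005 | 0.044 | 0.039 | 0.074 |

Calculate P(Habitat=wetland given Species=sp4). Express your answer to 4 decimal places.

0.2452

P(Species=sp4) = 0.057 + 0.022 + 0.051 + 0.057 + 0.021 = 0.208.
P(Habitat=wetland | Species=sp4) = 0.051/0.208 = 0.2452.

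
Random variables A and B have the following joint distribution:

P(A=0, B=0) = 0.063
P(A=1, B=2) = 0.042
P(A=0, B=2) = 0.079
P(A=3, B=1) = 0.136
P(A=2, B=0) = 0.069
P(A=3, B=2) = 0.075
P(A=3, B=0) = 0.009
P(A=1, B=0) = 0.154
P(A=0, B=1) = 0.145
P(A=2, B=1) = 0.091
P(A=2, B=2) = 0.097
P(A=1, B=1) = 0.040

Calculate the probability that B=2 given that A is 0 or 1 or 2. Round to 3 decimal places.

0.279

P(A=0) = 0.063 + 0.145 + 0.079 = 0.287.
P(A=1) = 0.154 + 0.040 + 0.042 = 0.236.
P(A=2) = 0.069 + 0.091 + 0.097 = 0.257.
P(A ∈ {0, 1, 2}) = 0.287 + 0.236 + 0.257 = 0.780; P(B=2, A ∈ {0, 1, 2}) = 0.079 + 0.042 + 0.097 = 0.218.
P(B=2 | A ∈ {0, 1, 2}) = 0.218/0.780 = 0.279.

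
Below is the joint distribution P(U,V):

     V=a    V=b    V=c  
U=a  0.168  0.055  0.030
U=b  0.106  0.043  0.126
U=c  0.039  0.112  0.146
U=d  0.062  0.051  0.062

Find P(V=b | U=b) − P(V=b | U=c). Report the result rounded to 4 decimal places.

P(U=b) = 0.106 + 0.043 + 0.126 = 0.275; P(V=b | U=b) = 0.043/0.275 = 0.15636.
P(U=c) = 0.039 + 0.112 + 0.146 = 0.297; P(V=b | U=c) = 0.112/0.297 = 0.37710.
Difference = -0.2207.

-0.2207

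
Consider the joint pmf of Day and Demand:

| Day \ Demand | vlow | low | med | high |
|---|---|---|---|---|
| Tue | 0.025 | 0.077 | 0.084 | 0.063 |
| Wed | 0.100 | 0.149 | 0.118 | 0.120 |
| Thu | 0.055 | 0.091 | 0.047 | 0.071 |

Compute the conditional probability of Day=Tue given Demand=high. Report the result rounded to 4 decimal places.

0.2480

P(Demand=high) = 0.063 + 0.120 + 0.071 = 0.254.
P(Day=Tue | Demand=high) = 0.063/0.254 = 0.2480.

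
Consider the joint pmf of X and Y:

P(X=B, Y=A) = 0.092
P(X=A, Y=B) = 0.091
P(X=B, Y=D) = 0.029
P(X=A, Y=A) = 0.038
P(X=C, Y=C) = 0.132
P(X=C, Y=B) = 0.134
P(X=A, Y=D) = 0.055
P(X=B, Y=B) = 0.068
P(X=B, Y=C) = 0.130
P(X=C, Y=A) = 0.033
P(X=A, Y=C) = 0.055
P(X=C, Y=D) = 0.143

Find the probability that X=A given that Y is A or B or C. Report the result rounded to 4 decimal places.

P(Y=A) = 0.038 + 0.092 + 0.033 = 0.163.
P(Y=B) = 0.091 + 0.068 + 0.134 = 0.293.
P(Y=C) = 0.055 + 0.130 + 0.132 = 0.317.
P(Y ∈ {A, B, C}) = 0.163 + 0.293 + 0.317 = 0.773; P(X=A, Y ∈ {A, B, C}) = 0.038 + 0.091 + 0.055 = 0.184.
P(X=A | Y ∈ {A, B, C}) = 0.184/0.773 = 0.2380.

0.2380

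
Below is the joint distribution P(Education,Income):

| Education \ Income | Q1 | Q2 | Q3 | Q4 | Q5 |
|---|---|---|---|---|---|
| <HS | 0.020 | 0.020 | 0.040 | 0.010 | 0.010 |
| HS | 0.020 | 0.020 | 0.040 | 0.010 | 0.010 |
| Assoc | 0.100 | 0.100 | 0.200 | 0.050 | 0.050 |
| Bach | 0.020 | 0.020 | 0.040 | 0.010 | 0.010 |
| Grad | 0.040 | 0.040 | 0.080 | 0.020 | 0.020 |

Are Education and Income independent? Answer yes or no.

Every cell satisfies P(Education,Income) = P(Education)·P(Income). For instance P(Education=Grad) = 0.200, P(Income=Q5) = 0.100, and 0.200×0.100 = 0.020 matches the joint entry. So Education and Income are independent.

yes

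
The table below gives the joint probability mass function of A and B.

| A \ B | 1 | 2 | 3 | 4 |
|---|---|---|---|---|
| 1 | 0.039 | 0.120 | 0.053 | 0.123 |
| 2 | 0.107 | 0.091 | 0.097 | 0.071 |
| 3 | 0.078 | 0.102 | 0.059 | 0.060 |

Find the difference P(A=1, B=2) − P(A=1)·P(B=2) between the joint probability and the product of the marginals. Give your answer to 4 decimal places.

0.0151

P(A=1) = 0.039 + 0.120 + 0.053 + 0.123 = 0.335.
P(B=2) = 0.120 + 0.091 + 0.102 = 0.313.
P(A=1, B=2) − P(A=1)P(B=2) = 0.120 − 0.335×0.313 = 0.0151.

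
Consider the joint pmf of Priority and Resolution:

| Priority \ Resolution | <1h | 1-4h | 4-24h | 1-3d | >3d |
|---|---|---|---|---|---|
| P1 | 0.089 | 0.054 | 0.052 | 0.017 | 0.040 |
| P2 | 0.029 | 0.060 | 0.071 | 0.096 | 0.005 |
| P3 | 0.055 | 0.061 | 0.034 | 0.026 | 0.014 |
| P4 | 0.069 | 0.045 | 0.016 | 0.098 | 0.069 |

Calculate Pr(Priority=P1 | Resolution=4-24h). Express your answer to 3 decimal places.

P(Resolution=4-24h) = 0.052 + 0.071 + 0.034 + 0.016 = 0.173.
P(Priority=P1 | Resolution=4-24h) = 0.052/0.173 = 0.301.

0.301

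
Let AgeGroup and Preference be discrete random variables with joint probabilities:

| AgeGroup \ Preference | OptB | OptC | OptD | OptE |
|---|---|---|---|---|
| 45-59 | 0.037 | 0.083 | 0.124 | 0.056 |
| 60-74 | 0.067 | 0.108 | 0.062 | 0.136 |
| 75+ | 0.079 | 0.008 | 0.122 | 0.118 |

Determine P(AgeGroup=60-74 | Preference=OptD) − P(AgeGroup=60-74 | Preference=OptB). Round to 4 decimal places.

-0.1648

P(Preference=OptD) = 0.124 + 0.062 + 0.122 = 0.308; P(AgeGroup=60-74 | Preference=OptD) = 0.062/0.308 = 0.20130.
P(Preference=OptB) = 0.037 + 0.067 + 0.079 = 0.183; P(AgeGroup=60-74 | Preference=OptB) = 0.067/0.183 = 0.36612.
Difference = -0.1648.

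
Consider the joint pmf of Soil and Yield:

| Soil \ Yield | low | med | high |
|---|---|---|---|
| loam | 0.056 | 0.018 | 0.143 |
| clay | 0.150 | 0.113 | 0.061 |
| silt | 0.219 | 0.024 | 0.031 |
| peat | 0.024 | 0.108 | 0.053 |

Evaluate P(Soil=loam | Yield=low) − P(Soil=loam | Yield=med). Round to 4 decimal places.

P(Yield=low) = 0.056 + 0.150 + 0.219 + 0.024 = 0.449; P(Soil=loam | Yield=low) = 0.056/0.449 = 0.12472.
P(Yield=med) = 0.018 + 0.113 + 0.024 + 0.108 = 0.263; P(Soil=loam | Yield=med) = 0.018/0.263 = 0.06844.
Difference = 0.0563.

0.0563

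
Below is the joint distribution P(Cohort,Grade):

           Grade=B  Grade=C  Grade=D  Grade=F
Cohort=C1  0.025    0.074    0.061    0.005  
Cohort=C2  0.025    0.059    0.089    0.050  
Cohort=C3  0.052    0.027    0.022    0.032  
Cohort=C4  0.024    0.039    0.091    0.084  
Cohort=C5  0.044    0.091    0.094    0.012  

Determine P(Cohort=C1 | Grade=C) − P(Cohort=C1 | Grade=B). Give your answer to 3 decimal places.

P(Grade=C) = 0.074 + 0.059 + 0.027 + 0.039 + 0.091 = 0.290; P(Cohort=C1 | Grade=C) = 0.074/0.290 = 0.2552.
P(Grade=B) = 0.025 + 0.025 + 0.052 + 0.024 + 0.044 = 0.170; P(Cohort=C1 | Grade=B) = 0.025/0.170 = 0.1471.
Difference = 0.108.

0.108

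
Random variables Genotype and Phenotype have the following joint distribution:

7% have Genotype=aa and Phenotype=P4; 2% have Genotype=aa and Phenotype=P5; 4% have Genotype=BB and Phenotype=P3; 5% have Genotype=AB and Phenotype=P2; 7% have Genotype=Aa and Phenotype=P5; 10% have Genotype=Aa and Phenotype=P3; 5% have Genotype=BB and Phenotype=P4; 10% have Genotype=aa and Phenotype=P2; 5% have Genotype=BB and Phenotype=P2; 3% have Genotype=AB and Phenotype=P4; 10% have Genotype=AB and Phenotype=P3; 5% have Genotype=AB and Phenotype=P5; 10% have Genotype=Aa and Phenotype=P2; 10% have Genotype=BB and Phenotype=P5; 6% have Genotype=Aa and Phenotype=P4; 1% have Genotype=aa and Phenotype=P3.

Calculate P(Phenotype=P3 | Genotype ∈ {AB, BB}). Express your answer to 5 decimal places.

0.29787

P(Genotype=AB) = 0.05 + 0.10 + 0.03 + 0.05 = 0.23.
P(Genotype=BB) = 0.05 + 0.04 + 0.05 + 0.10 = 0.24.
P(Genotype ∈ {AB, BB}) = 0.23 + 0.24 = 0.47; P(Phenotype=P3, Genotype ∈ {AB, BB}) = 0.10 + 0.04 = 0.14.
P(Phenotype=P3 | Genotype ∈ {AB, BB}) = 0.14/0.47 = 0.29787.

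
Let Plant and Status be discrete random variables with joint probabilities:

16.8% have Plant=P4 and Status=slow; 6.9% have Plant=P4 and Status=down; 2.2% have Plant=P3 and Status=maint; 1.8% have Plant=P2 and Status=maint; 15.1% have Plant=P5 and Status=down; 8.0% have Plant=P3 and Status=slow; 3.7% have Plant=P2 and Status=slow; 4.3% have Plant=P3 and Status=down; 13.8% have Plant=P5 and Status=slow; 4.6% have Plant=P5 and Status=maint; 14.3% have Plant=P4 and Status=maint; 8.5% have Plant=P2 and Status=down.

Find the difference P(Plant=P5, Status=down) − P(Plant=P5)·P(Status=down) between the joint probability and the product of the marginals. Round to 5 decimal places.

P(Plant=P5) = 0.138 + 0.151 + 0.046 = 0.335.
P(Status=down) = 0.085 + 0.043 + 0.069 + 0.151 = 0.348.
P(Plant=P5, Status=down) − P(Plant=P5)P(Status=down) = 0.151 − 0.335×0.348 = 0.03442.

0.03442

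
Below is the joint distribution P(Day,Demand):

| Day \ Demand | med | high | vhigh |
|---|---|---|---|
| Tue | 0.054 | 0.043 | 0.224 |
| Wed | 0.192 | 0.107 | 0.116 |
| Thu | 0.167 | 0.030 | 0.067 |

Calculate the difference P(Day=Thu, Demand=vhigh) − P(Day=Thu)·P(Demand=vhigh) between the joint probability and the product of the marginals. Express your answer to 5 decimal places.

P(Day=Thu) = 0.167 + 0.030 + 0.067 = 0.264.
P(Demand=vhigh) = 0.224 + 0.116 + 0.067 = 0.407.
P(Day=Thu, Demand=vhigh) − P(Day=Thu)P(Demand=vhigh) = 0.067 − 0.264×0.407 = -0.04045.

-0.04045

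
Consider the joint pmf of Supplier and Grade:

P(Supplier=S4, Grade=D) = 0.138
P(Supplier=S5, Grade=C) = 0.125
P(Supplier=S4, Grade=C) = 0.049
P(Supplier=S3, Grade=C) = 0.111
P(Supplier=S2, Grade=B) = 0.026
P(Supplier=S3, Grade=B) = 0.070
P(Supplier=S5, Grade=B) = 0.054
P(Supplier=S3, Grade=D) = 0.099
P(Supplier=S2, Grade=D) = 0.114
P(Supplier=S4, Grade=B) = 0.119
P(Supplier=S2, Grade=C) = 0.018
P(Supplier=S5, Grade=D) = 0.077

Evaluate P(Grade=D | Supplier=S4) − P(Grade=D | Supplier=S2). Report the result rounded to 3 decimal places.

P(Supplier=S4) = 0.119 + 0.049 + 0.138 = 0.306; P(Grade=D | Supplier=S4) = 0.138/0.306 = 0.4510.
P(Supplier=S2) = 0.026 + 0.018 + 0.114 = 0.158; P(Grade=D | Supplier=S2) = 0.114/0.158 = 0.7215.
Difference = -0.271.

-0.271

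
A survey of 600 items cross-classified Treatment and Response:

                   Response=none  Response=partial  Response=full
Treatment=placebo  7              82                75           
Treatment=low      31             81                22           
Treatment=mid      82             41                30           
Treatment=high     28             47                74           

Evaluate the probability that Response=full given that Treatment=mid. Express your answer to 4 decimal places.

Total with Treatment=mid: 82 + 41 + 30 = 153.
P(Response=full | Treatment=mid) = 30/153 = 0.1961.

0.1961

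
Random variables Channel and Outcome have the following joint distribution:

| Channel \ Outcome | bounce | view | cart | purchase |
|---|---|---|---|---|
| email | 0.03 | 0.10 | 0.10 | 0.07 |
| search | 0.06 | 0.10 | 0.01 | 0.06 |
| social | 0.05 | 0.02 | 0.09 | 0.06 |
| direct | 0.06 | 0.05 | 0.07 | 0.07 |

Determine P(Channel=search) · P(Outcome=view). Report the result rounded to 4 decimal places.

0.0621

P(Channel=search) = 0.06 + 0.10 + 0.01 + 0.06 = 0.23.
P(Outcome=view) = 0.10 + 0.10 + 0.02 + 0.05 = 0.27.
Product: 0.23 × 0.27 = 0.0621.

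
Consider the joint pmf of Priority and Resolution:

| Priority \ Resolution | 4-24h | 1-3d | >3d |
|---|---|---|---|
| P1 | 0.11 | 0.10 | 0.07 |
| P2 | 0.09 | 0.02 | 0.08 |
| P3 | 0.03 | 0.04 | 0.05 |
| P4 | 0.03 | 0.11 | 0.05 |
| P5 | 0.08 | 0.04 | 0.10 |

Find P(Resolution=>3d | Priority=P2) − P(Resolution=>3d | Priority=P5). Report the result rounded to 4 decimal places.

P(Priority=P2) = 0.09 + 0.02 + 0.08 = 0.19; P(Resolution=>3d | Priority=P2) = 0.08/0.19 = 0.42105.
P(Priority=P5) = 0.08 + 0.04 + 0.10 = 0.22; P(Resolution=>3d | Priority=P5) = 0.10/0.22 = 0.45455.
Difference = -0.0335.

-0.0335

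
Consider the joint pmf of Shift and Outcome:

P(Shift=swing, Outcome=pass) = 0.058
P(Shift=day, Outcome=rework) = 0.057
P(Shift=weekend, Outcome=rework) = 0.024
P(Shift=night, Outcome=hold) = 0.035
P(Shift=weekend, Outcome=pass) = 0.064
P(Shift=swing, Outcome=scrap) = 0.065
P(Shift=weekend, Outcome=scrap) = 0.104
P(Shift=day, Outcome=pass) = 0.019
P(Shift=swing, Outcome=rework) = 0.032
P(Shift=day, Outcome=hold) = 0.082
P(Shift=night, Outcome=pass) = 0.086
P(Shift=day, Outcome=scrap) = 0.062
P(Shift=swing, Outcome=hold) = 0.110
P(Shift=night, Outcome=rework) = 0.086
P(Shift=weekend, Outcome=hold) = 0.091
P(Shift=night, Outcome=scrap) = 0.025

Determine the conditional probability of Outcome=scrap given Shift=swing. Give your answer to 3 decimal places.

0.245

P(Shift=swing) = 0.058 + 0.032 + 0.065 + 0.110 = 0.265.
P(Outcome=scrap | Shift=swing) = 0.065/0.265 = 0.245.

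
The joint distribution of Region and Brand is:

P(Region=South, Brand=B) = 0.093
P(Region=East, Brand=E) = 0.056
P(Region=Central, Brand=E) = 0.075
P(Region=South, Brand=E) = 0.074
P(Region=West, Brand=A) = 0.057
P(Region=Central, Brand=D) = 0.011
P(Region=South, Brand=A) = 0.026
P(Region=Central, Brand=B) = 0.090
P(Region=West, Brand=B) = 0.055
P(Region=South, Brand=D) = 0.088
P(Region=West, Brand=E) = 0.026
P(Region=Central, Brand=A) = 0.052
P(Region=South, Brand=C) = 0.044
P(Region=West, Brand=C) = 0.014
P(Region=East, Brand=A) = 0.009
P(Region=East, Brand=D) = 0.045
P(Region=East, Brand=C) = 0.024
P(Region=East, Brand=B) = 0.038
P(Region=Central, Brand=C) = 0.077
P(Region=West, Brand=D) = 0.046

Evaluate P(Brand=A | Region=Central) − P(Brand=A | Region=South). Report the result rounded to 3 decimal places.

P(Region=Central) = 0.052 + 0.090 + 0.077 + 0.011 + 0.075 = 0.305; P(Brand=A | Region=Central) = 0.052/0.305 = 0.1705.
P(Region=South) = 0.026 + 0.093 + 0.044 + 0.088 + 0.074 = 0.325; P(Brand=A | Region=South) = 0.026/0.325 = 0.0800.
Difference = 0.090.

0.090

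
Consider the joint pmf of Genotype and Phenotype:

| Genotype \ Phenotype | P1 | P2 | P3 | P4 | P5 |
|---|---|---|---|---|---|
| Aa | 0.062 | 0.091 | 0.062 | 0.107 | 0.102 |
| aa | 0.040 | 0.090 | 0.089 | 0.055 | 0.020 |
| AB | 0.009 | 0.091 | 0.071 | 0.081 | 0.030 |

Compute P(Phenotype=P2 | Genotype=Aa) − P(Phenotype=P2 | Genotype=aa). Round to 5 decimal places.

-0.09150

P(Genotype=Aa) = 0.062 + 0.091 + 0.062 + 0.107 + 0.102 = 0.424; P(Phenotype=P2 | Genotype=Aa) = 0.091/0.424 = 0.214623.
P(Genotype=aa) = 0.040 + 0.090 + 0.089 + 0.055 + 0.020 = 0.294; P(Phenotype=P2 | Genotype=aa) = 0.090/0.294 = 0.306122.
Difference = -0.09150.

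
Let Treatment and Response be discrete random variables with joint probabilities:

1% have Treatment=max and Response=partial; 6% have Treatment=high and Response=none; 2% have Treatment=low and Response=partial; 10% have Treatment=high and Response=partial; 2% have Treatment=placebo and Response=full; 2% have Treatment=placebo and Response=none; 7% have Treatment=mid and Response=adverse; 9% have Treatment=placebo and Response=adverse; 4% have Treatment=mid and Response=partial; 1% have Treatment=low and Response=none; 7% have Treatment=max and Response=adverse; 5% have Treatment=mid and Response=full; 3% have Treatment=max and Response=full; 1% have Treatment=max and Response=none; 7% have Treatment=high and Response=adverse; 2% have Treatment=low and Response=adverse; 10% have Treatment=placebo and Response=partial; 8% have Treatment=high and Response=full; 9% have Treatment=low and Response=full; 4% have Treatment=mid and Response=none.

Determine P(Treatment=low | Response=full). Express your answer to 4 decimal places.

0.3333

P(Response=full) = 0.02 + 0.09 + 0.05 + 0.08 + 0.03 = 0.27.
P(Treatment=low | Response=full) = 0.09/0.27 = 0.3333.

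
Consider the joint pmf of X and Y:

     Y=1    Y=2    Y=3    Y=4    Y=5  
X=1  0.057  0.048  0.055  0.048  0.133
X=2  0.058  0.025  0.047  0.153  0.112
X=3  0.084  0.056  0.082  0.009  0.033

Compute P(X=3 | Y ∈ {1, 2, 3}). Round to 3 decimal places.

P(Y=1) = 0.057 + 0.058 + 0.084 = 0.199.
P(Y=2) = 0.048 + 0.025 + 0.056 = 0.129.
P(Y=3) = 0.055 + 0.047 + 0.082 = 0.184.
P(Y ∈ {1, 2, 3}) = 0.199 + 0.129 + 0.184 = 0.512; P(X=3, Y ∈ {1, 2, 3}) = 0.084 + 0.056 + 0.082 = 0.222.
P(X=3 | Y ∈ {1, 2, 3}) = 0.222/0.512 = 0.434.

0.434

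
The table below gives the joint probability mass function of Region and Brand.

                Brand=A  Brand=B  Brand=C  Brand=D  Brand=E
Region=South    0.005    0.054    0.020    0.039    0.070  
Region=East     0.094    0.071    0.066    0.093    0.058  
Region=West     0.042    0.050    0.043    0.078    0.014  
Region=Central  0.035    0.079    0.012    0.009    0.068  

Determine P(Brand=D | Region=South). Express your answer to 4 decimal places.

0.2074

P(Region=South) = 0.005 + 0.054 + 0.020 + 0.039 + 0.070 = 0.188.
P(Brand=D | Region=South) = 0.039/0.188 = 0.2074.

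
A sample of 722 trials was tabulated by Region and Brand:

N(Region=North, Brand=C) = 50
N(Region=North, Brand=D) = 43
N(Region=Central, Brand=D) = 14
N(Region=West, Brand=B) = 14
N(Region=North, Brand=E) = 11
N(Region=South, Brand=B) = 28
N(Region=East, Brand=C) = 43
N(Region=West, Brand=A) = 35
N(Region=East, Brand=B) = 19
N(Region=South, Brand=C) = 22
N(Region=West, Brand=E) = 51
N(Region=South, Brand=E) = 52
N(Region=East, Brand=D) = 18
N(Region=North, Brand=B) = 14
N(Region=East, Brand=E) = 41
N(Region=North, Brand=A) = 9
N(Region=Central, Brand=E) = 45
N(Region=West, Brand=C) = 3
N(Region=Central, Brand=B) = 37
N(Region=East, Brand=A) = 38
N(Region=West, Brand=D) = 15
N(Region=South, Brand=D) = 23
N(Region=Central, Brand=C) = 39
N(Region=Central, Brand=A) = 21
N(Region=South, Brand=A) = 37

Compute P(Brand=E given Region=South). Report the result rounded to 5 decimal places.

0.32099

Total with Region=South: 37 + 28 + 22 + 23 + 52 = 162.
P(Brand=E | Region=South) = 52/162 = 0.32099.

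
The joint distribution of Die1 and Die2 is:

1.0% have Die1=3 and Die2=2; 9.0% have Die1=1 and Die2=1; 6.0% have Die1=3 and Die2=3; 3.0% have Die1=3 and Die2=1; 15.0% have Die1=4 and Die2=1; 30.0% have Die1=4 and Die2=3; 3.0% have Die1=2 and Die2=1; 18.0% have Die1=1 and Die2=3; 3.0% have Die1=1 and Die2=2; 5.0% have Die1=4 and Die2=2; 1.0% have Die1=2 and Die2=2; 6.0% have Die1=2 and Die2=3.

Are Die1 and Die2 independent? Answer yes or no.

Every cell satisfies P(Die1,Die2) = P(Die1)·P(Die2). For instance P(Die1=2) = 0.100, P(Die2=3) = 0.600, and 0.100×0.600 = 0.060 matches the joint entry. So Die1 and Die2 are independent.

yes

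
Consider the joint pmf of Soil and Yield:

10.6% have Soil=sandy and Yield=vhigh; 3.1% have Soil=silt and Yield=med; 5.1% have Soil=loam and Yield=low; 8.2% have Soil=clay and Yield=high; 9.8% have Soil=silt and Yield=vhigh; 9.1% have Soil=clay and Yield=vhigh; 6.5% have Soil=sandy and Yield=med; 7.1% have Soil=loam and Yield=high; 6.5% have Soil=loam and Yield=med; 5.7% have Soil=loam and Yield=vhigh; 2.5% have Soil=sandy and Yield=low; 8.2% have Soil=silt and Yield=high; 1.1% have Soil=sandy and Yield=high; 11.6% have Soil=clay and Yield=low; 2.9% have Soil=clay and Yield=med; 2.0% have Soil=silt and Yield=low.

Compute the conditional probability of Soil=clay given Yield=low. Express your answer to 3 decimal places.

P(Yield=low) = 0.025 + 0.051 + 0.116 + 0.020 = 0.212.
P(Soil=clay | Yield=low) = 0.116/0.212 = 0.547.

0.547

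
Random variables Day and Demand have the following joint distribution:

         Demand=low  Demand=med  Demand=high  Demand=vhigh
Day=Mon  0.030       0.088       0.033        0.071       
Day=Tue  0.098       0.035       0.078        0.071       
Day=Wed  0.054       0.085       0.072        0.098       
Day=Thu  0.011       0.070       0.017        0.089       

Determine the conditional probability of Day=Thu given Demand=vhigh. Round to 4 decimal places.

0.2705

P(Demand=vhigh) = 0.071 + 0.071 + 0.098 + 0.089 = 0.329.
P(Day=Thu | Demand=vhigh) = 0.089/0.329 = 0.2705.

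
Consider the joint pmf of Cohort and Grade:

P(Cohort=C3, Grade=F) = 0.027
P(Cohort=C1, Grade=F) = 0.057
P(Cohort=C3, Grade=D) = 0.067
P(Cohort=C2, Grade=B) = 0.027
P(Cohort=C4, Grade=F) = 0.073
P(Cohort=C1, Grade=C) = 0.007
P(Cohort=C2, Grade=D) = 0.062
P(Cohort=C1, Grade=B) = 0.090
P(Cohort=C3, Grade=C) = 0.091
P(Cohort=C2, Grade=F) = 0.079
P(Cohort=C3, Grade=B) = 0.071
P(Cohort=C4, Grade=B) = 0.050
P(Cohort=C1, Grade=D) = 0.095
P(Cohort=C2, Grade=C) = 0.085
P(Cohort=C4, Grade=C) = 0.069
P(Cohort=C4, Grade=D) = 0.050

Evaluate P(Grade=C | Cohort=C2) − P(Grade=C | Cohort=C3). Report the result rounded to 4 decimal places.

P(Cohort=C2) = 0.027 + 0.085 + 0.062 + 0.079 = 0.253; P(Grade=C | Cohort=C2) = 0.085/0.253 = 0.33597.
P(Cohort=C3) = 0.071 + 0.091 + 0.067 + 0.027 = 0.256; P(Grade=C | Cohort=C3) = 0.091/0.256 = 0.35547.
Difference = -0.0195.

-0.0195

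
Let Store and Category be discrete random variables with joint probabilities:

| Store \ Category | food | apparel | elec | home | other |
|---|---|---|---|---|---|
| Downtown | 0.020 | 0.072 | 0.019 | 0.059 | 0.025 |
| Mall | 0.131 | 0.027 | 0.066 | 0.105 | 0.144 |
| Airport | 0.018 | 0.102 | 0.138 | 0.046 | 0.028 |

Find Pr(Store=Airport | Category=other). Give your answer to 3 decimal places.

P(Category=other) = 0.025 + 0.144 + 0.028 = 0.197.
P(Store=Airport | Category=other) = 0.028/0.197 = 0.142.

0.142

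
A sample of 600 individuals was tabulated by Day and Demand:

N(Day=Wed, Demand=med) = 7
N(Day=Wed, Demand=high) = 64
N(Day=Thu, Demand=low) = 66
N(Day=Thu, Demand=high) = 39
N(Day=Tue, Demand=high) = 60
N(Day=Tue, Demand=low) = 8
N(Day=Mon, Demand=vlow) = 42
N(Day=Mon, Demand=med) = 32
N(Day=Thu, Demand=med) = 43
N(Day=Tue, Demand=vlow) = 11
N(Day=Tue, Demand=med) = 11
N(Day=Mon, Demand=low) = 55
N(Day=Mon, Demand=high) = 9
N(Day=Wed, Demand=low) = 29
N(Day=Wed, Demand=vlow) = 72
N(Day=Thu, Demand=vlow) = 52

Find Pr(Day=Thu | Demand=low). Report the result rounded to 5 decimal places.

0.41772

Total with Demand=low: 55 + 8 + 29 + 66 = 158.
P(Day=Thu | Demand=low) = 66/158 = 0.41772.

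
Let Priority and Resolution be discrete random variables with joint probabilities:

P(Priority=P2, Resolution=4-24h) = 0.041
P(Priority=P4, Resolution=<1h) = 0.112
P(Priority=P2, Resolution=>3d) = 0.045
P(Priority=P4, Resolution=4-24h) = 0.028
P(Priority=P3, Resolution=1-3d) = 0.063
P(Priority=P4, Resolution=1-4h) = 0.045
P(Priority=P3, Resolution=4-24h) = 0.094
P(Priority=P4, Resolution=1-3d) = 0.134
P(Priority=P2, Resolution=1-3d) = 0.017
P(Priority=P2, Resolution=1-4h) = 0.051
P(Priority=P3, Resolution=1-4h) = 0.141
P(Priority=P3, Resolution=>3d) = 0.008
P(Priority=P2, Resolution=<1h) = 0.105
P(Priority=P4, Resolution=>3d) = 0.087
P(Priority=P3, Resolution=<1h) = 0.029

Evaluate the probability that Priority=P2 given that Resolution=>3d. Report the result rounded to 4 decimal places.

P(Resolution=>3d) = 0.045 + 0.008 + 0.087 = 0.140.
P(Priority=P2 | Resolution=>3d) = 0.045/0.140 = 0.3214.

0.3214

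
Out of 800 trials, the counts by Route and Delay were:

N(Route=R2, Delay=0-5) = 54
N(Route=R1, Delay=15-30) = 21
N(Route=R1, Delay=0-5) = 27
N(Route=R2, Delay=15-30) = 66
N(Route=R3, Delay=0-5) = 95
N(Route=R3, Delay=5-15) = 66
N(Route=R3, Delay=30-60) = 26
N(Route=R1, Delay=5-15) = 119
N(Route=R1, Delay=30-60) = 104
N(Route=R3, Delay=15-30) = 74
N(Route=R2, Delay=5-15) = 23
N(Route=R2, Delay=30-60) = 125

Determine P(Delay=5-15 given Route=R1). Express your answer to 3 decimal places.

0.439

Total with Route=R1: 27 + 119 + 21 + 104 = 271.
P(Delay=5-15 | Route=R1) = 119/271 = 0.439.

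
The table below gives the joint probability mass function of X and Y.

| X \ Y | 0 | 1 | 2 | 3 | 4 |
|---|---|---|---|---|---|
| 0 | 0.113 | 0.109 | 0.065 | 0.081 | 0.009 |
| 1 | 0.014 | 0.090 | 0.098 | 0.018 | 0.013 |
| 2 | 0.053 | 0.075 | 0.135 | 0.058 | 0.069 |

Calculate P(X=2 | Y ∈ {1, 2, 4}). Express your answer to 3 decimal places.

P(Y=1) = 0.109 + 0.090 + 0.075 = 0.274.
P(Y=2) = 0.065 + 0.098 + 0.135 = 0.298.
P(Y=4) = 0.009 + 0.013 + 0.069 = 0.091.
P(Y ∈ {1, 2, 4}) = 0.274 + 0.298 + 0.091 = 0.663; P(X=2, Y ∈ {1, 2, 4}) = 0.075 + 0.135 + 0.069 = 0.279.
P(X=2 | Y ∈ {1, 2, 4}) = 0.279/0.663 = 0.421.

0.421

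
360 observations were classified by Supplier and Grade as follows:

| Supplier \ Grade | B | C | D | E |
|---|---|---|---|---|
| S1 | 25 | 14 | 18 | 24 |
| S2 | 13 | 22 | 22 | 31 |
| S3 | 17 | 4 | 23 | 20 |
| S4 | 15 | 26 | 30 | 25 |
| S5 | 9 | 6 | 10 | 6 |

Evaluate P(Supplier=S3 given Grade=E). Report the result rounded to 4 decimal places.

Total with Grade=E: 24 + 31 + 20 + 25 + 6 = 106.
P(Supplier=S3 | Grade=E) = 20/106 = 0.1887.

0.1887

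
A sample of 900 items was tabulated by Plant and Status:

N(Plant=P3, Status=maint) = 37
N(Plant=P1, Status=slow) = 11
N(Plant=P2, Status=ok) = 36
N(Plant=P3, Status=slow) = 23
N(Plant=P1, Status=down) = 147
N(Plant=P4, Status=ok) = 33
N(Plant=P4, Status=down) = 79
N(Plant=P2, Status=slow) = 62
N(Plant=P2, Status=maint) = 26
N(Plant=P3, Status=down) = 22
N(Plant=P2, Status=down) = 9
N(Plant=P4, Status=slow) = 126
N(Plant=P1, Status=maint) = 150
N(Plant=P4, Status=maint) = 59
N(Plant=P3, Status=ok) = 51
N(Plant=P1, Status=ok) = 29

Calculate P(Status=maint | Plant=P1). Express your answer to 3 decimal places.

0.445

Total with Plant=P1: 29 + 11 + 147 + 150 = 337.
P(Status=maint | Plant=P1) = 150/337 = 0.445.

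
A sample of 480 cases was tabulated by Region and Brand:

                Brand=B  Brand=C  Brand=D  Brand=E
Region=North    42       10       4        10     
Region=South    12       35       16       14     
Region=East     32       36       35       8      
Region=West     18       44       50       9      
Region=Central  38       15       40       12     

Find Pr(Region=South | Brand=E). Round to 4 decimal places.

0.2642

Total with Brand=E: 10 + 14 + 8 + 9 + 12 = 53.
P(Region=South | Brand=E) = 14/53 = 0.2642.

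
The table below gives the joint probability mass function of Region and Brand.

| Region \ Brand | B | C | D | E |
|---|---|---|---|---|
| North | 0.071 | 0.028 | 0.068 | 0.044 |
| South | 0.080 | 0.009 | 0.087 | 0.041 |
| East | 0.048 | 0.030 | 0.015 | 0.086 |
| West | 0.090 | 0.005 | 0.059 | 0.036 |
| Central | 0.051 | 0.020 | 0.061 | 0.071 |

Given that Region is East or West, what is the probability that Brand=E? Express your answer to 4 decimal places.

0.3306

P(Region=East) = 0.048 + 0.030 + 0.015 + 0.086 = 0.179.
P(Region=West) = 0.090 + 0.005 + 0.059 + 0.036 = 0.190.
P(Region ∈ {East, West}) = 0.179 + 0.190 = 0.369; P(Brand=E, Region ∈ {East, West}) = 0.086 + 0.036 = 0.122.
P(Brand=E | Region ∈ {East, West}) = 0.122/0.369 = 0.3306.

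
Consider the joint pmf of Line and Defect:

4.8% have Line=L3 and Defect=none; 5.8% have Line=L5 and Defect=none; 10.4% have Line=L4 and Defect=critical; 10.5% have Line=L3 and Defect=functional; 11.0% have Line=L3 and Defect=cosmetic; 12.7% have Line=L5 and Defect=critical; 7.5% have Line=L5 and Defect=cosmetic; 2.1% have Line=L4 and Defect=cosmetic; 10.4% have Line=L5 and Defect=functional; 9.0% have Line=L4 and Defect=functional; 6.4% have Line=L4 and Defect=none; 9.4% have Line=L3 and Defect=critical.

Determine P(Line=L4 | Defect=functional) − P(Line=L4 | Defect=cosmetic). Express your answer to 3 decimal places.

P(Defect=functional) = 0.105 + 0.090 + 0.104 = 0.299; P(Line=L4 | Defect=functional) = 0.090/0.299 = 0.3010.
P(Defect=cosmetic) = 0.110 + 0.021 + 0.075 = 0.206; P(Line=L4 | Defect=cosmetic) = 0.021/0.206 = 0.1019.
Difference = 0.199.

0.199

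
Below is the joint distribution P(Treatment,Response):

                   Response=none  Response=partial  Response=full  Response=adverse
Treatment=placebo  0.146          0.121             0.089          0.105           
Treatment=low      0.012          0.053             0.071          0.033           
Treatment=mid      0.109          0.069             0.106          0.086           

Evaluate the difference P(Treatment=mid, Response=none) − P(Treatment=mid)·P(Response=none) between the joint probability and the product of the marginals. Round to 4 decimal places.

P(Treatment=mid) = 0.109 + 0.069 + 0.106 + 0.086 = 0.370.
P(Response=none) = 0.146 + 0.012 + 0.109 = 0.267.
P(Treatment=mid, Response=none) − P(Treatment=mid)P(Response=none) = 0.109 − 0.370×0.267 = 0.0102.

0.0102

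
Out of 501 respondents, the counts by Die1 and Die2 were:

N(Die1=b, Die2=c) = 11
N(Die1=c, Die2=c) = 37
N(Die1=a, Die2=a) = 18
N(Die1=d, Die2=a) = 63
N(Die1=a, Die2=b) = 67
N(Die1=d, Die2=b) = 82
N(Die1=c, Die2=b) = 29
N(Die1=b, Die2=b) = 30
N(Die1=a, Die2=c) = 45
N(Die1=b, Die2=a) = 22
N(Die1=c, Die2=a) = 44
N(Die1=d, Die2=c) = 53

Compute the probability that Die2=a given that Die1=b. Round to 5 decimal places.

0.34921

Total with Die1=b: 22 + 30 + 11 = 63.
P(Die2=a | Die1=b) = 22/63 = 0.34921.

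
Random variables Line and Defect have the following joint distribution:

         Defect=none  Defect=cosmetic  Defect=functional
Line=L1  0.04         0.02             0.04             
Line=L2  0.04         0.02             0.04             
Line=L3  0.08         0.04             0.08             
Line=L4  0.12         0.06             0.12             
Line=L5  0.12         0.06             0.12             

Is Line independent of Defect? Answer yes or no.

yes

Every cell satisfies P(Line,Defect) = P(Line)·P(Defect). For instance P(Line=L5) = 0.30, P(Defect=none) = 0.40, and 0.30×0.40 = 0.12 matches the joint entry. So Line and Defect are independent.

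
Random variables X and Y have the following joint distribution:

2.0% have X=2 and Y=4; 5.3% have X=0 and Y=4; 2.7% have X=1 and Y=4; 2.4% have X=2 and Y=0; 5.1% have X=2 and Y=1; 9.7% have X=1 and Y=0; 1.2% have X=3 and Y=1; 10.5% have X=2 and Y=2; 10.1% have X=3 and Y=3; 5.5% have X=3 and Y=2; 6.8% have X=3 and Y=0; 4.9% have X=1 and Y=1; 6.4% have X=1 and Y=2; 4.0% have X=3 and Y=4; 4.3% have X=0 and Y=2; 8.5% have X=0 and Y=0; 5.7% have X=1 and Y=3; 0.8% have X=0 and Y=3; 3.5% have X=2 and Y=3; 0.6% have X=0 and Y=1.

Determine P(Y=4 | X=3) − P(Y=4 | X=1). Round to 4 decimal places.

P(X=3) = 0.068 + 0.012 + 0.055 + 0.101 + 0.040 = 0.276; P(Y=4 | X=3) = 0.040/0.276 = 0.14493.
P(X=1) = 0.097 + 0.049 + 0.064 + 0.057 + 0.027 = 0.294; P(Y=4 | X=1) = 0.027/0.294 = 0.09184.
Difference = 0.0531.

0.0531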